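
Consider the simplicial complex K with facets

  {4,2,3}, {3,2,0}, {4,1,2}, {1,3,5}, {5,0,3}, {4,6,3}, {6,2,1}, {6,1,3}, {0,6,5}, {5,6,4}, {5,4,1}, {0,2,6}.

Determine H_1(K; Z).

We work with the vertex ordering 0 < 1 < 2 < 3 < 4 < 5 < 6. The simplices of K, each written with vertices in increasing order, are:

  0-simplices (7): [0], [1], [2], [3], [4], [5], [6]
  1-simplices (18): [0,2], [0,3], [0,5], [0,6], [1,2], [1,3], [1,4], [1,5], [1,6], [2,3], [2,4], [2,6], [3,4], [3,5], [3,6], [4,5], [4,6], [5,6]
  2-simplices (12): [0,2,3], [0,2,6], [0,3,5], [0,5,6], [1,2,4], [1,2,6], [1,3,5], [1,3,6], [1,4,5], [2,3,4], [3,4,6], [4,5,6]

Hence C_0 ≅ Z^7, C_1 ≅ Z^18, C_2 ≅ Z^12.

The boundary map ∂_1: C_1 → C_0 sends each edge [p,q] (with p < q) to q − p. For instance
  ∂[3,6] = [6] − [3].
This gives a 7×18 integer matrix of rank 6; reducing to Smith normal form yields diagonal entries (1,1,1,1,1,1).

The boundary map ∂_2: C_2 → C_1 acts by ∂[p,q,r] = [q,r] − [p,r] + [p,q]. For instance
  ∂[0,2,6] = [2,6] − [0,6] + [0,2],
  ∂[0,2,3] = [2,3] − [0,3] + [0,2].
The resulting 18×12 matrix has rank 12, and its Smith normal form has invariant factors (1,1,1,1,1,1,1,1,1,1,1,2).

From H_k ≅ ker(∂_k) / im(∂_{k+1}) we obtain:

  H_1: rank ker ∂_1 − rank ∂_2 = (18 − 6) − 12 = 0, and ∂_2 has invariant factor 2 > 1, so H_1 = Z/2.

H_1 = Z/2.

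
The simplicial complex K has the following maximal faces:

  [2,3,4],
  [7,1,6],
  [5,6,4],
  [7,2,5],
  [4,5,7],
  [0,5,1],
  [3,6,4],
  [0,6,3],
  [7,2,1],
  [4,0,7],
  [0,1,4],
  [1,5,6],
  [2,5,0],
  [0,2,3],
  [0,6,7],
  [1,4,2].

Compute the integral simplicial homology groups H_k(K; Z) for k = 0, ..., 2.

Order the vertices as 0 < 1 < 2 < 3 < 4 < 5 < 6 < 7. Listing each simplex with vertices in this order, K has dimension 2 with simplices:

  0-simplices (8): [0], [1], [2], [3], [4], [5], [6], [7]
  1-simplices (24): (24 of them)
  2-simplices (16): [0,1,4], [0,1,5], [0,2,3], [0,2,5], [0,3,6], [0,4,7], [0,6,7], [1,2,4], [1,2,7], [1,5,6], [1,6,7], [2,3,4], [2,5,7], [3,4,6], [4,5,6], [4,5,7]

Hence C_0 ≅ Z^8, C_1 ≅ Z^24, C_2 ≅ Z^16.

Boundary ∂_1: C_1 → C_0 sends each edge [p,q] (with p < q) to q − p.
The resulting 8×24 matrix has rank 7, and its Smith normal form has invariant factors (1,1,1,1,1,1,1).

The boundary map ∂_2: C_2 → C_1 sends each 2-simplex [p,q,r] to [q,r] − [p,r] + [p,q]. For instance
  ∂[2,3,4] = [3,4] − [2,4] + [2,3],
  ∂[1,5,6] = [5,6] − [1,6] + [1,5].
This gives a 24×16 integer matrix of rank 15; reducing to Smith normal form yields diagonal entries (1,1,1,1,1,1,1,1,1,1,1,1,1,1,1).

From H_k ≅ ker(∂_k) / im(∂_{k+1}) we obtain:

  H_0: rank C_0 − rank ∂_1 = 8 − 7 = 1, and the invariant factors of ∂_1 are all 1, so H_0 = Z.
  H_1: rank ker ∂_1 − rank ∂_2 = (24 − 7) − 15 = 2, and the invariant factors of ∂_2 are all 1, so H_1 = Z^2.
  H_2: rank ker ∂_2 − rank ∂_3 = (16 − 15) − 0 = 1, and there is no ∂_3, so H_2 = Z.

H_0 = Z,  H_1 = Z^2,  H_2 = Z.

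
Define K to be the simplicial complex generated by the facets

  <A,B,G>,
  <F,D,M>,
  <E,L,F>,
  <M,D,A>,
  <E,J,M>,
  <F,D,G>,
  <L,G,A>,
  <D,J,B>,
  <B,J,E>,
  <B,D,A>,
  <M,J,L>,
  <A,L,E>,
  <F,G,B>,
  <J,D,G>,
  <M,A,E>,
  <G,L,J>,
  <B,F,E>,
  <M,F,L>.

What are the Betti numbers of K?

b_0 = 1, b_1 = 1, b_2 = 0.

Order the vertices as A < B < D < E < F < G < J < L < M. Listing each simplex with vertices in this order, K has dimension 2 with simplices:

  0-simplices (9): A, B, D, E, F, G, J, L, M
  1-simplices (27): AB, AD, AE, AG, AL, AM, BD, BE, BF, BG, BJ, DF, DG, DJ, DM, EF, EJ, EL, EM, FG, FL, FM, GJ, GL, JL, JM, LM
  2-simplices (18): ABD, ABG, ADM, AEL, AEM, AGL, BDJ, BEF, BEJ, BFG, DFG, DFM, DGJ, EFL, EJM, FLM, GJL, JLM

Hence C_0 ≅ Z^9, C_1 ≅ Z^27, C_2 ≅ Z^18.

Boundary ∂_1: C_1 → C_0 is given by ∂[p,q] = [q] − [p]. For instance
  ∂AG = G − A.
The 9×27 boundary matrix has rank 8 and Smith normal form diag(1,1,1,1,1,1,1,1).

∂_2: C_2 → C_1 acts by ∂[p,q,r] = [q,r] − [p,r] + [p,q]. For instance
  ∂AEM = EM − AM + AE,
  ∂DFG = FG − DG + DF.
As a 27×18 matrix over Z this has rank 18, with invariant factors (1,1,1,1,1,1,1,1,1,1,1,1,1,1,1,1,1,2).

Reading off H_k = ker ∂_k / im ∂_{k+1}:

  H_0: rank C_0 − rank ∂_1 = 9 − 8 = 1, and the invariant factors of ∂_1 are all 1, so H_0 = Z.
  H_1: rank ker ∂_1 − rank ∂_2 = (27 − 8) − 18 = 1, and ∂_2 has invariant factor 2 > 1, so H_1 = Z ⊕ Z_2.
  H_2: rank ker ∂_2 − rank ∂_3 = (18 − 18) − 0 = 0, and there is no ∂_3, so H_2 = 0.

(K is a triangulation of the Klein bottle.)

Hence the Betti numbers are b_0 = 1, b_1 = 1, b_2 = 0.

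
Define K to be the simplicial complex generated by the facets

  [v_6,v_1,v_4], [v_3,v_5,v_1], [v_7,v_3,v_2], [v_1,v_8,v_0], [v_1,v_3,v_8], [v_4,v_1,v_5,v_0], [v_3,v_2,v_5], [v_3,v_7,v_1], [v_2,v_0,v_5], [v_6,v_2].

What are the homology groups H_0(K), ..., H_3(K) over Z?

We work with the vertex ordering v_0 < v_1 < v_2 < v_3 < v_4 < v_5 < v_6 < v_7 < v_8. The simplices of K, each written with vertices in increasing order, are:

  0-simplices (9): [v_0], [v_1], [v_2], [v_3], [v_4], [v_5], [v_6], [v_7], [v_8]
  1-simplices (20): (20 of them)
  2-simplices (12): (12 of them)
  3-simplices (1): [v_0,v_1,v_4,v_5]

so the chain groups are C_0 ≅ Z^9, C_1 ≅ Z^20, C_2 ≅ Z^12, C_3 ≅ Z^1.

Boundary ∂_1: C_1 → C_0 maps an edge to its endpoints' difference, ∂[p,q] = q − p.
As a 9×20 matrix over Z this has rank 8, with invariant factors (1,1,1,1,1,1,1,1).

The boundary map ∂_2: C_2 → C_1 sends each 2-simplex [p,q,r] to [q,r] − [p,r] + [p,q]. For instance
  ∂[v_1,v_3,v_8] = [v_3,v_8] − [v_1,v_8] + [v_1,v_3],
  ∂[v_0,v_1,v_8] = [v_1,v_8] − [v_0,v_8] + [v_0,v_1].
This gives a 20×12 integer matrix of rank 11; reducing to Smith normal form yields diagonal entries (1,1,1,1,1,1,1,1,1,1,1).

∂_3: C_3 → C_2 sends each 3-simplex σ to the alternating sum Σ_i (−1)^i (σ with its i-th vertex removed). For instance
  ∂[v_0,v_1,v_4,v_5] = [v_1,v_4,v_5] − [v_0,v_4,v_5] + [v_0,v_1,v_5] − [v_0,v_1,v_4].
The 12×1 boundary matrix has rank 1 and Smith normal form diag(1).

Computing H_k = (kernel of ∂_k) / (image of ∂_{k+1}):

  H_0: rank C_0 − rank ∂_1 = 9 − 8 = 1, and the invariant factors of ∂_1 are all 1, so H_0 ≅ Z.
  H_1: rank ker ∂_1 − rank ∂_2 = (20 − 8) − 11 = 1, and the invariant factors of ∂_2 are all 1, so H_1 ≅ Z.
  H_2: rank ker ∂_2 − rank ∂_3 = (12 − 11) − 1 = 0, and the invariant factors of ∂_3 are all 1, so H_2 ≅ 0.
  H_3: rank ker ∂_3 − rank ∂_4 = (1 − 1) − 0 = 0, and there is no ∂_4, so H_3 ≅ 0.

As a check, the Euler characteristic is 9 − 20 + 12 − 1 = 0, which agrees with 1 − 1 + 0 − 0 = 0.

H_0 = Z,  H_1 = Z,  H_2 = 0,  H_3 = 0.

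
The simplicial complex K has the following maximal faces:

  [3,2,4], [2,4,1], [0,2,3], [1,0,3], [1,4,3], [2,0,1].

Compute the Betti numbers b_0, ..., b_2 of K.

b_0 = 1, b_1 = 0, b_2 = 1.

Fix the vertex order 0 < 1 < 2 < 3 < 4 and write every simplex with vertices in increasing order. Then dim K = 2 and the simplices of K are:

  0-simplices (5): [0], [1], [2], [3], [4]
  1-simplices (9): [0,1], [0,2], [0,3], [1,2], [1,3], [1,4], [2,3], [2,4], [3,4]
  2-simplices (6): [0,1,2], [0,1,3], [0,2,3], [1,2,4], [1,3,4], [2,3,4]

giving chain groups C_0 ≅ Z^5, C_1 ≅ Z^9, C_2 ≅ Z^6.

∂_1: C_1 → C_0 maps an edge to its endpoints' difference, ∂[p,q] = q − p. For instance
  ∂[1,2] = [2] − [1].
The resulting 5×9 matrix has rank 4, and its Smith normal form has invariant factors (1,1,1,1).

∂_2: C_2 → C_1 maps a triangle to the signed sum of its edges. For instance
  ∂[2,3,4] = [3,4] − [2,4] + [2,3],
  ∂[1,2,4] = [2,4] − [1,4] + [1,2].
The 9×6 boundary matrix has rank 5 and Smith normal form diag(1,1,1,1,1).

Reading off H_k = ker ∂_k / im ∂_{k+1}:

  H_0: rank C_0 − rank ∂_1 = 5 − 4 = 1, and the invariant factors of ∂_1 are all 1, so H_0 ≅ Z.
  H_1: rank ker ∂_1 − rank ∂_2 = (9 − 4) − 5 = 0, and the invariant factors of ∂_2 are all 1, so H_1 ≅ 0.
  H_2: rank ker ∂_2 − rank ∂_3 = (6 − 5) − 0 = 1, and there is no ∂_3, so H_2 ≅ Z.

Hence the Betti numbers are b_0 = 1, b_1 = 0, b_2 = 1.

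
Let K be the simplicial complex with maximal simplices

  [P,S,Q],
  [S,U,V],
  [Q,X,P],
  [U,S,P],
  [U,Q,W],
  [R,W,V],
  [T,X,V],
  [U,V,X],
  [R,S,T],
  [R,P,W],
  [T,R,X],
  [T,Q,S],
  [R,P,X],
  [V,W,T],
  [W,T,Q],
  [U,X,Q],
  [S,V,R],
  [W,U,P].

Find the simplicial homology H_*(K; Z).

Fix the vertex order P < Q < R < S < T < U < V < W < X and write every simplex with vertices in increasing order. Then dim K = 2 and the simplices of K are:

  0-simplices (9): P, Q, R, S, T, U, V, W, X
  1-simplices (27): PQ, PR, PS, PU, PW, PX, QS, QT, QU, QW, QX, RS, RT, RV, RW, RX, ST, SU, SV, TV, TW, TX, UV, UW, UX, VW, VX
  2-simplices (18): PQS, PQX, PRW, PRX, PSU, PUW, QST, QTW, QUW, QUX, RST, RSV, RTX, RVW, SUV, TVW, TVX, UVX

giving chain groups C_0 ≅ Z^9, C_1 ≅ Z^27, C_2 ≅ Z^18.

Boundary ∂_1: C_1 → C_0 sends each edge [p,q] (with p < q) to q − p. For instance
  ∂RV = V − R.
The 9×27 boundary matrix has rank 8 and Smith normal form diag(1,1,1,1,1,1,1,1).

Boundary ∂_2: C_2 → C_1 maps a triangle to the signed sum of its edges. For instance
  ∂RST = ST − RT + RS,
  ∂QTW = TW − QW + QT.
The resulting 27×18 matrix has rank 18, and its Smith normal form has invariant factors (1,1,1,1,1,1,1,1,1,1,1,1,1,1,1,1,1,2).

Reading off H_k = ker ∂_k / im ∂_{k+1}:

  H_0: rank C_0 − rank ∂_1 = 9 − 8 = 1, and the invariant factors of ∂_1 are all 1, so H_0 ≅ Z.
  H_1: rank ker ∂_1 − rank ∂_2 = (27 − 8) − 18 = 1, and ∂_2 has invariant factor 2 > 1, so H_1 ≅ Z ⊕ Z_2.
  H_2: rank ker ∂_2 − rank ∂_3 = (18 − 18) − 0 = 0, and there is no ∂_3, so H_2 ≅ 0.

H_0 ≅ Z,  H_1 ≅ Z ⊕ Z_2,  H_2 = 0.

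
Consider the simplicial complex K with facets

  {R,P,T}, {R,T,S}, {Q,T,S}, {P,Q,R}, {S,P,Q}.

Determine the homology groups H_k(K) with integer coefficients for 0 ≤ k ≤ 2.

K has 5 vertices, 10 edges, 5 triangles.
rank ∂_0 = 0, rank ∂_1 = 4 ⇒ b_0 = 5 − 0 − 4 = 1; all invariant factors of ∂_1 are 1 so no torsion. So H_0 = Z.
rank ∂_1 = 4, rank ∂_2 = 5 ⇒ b_1 = 10 − 4 − 5 = 1; all invariant factors of ∂_2 are 1 so no torsion. So H_1 = Z.
rank ∂_2 = 5, rank ∂_3 = 0 ⇒ b_2 = 5 − 5 − 0 = 0. So H_2 = 0.

H_0 = Z,  H_1 = Z,  H_2 = 0.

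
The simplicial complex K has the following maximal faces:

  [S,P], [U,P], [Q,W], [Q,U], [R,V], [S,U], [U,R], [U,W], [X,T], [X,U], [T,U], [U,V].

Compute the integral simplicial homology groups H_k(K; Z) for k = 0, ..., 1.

H_0 = Z,  H_1 = Z^4.

Order the vertices as P < Q < R < S < T < U < V < W < X. Listing each simplex with vertices in this order, K has dimension 1 with simplices:

  0-simplices (9): P, Q, R, S, T, U, V, W, X
  1-simplices (12): PS, PU, QU, QW, RU, RV, SU, TU, TX, UV, UW, UX

Hence C_0 ≅ Z^9, C_1 ≅ Z^12.

The boundary map ∂_1: C_1 → C_0 is given by ∂[p,q] = [q] − [p].
As a 9×12 matrix over Z this has rank 8, with invariant factors (1,1,1,1,1,1,1,1).

Computing H_k = (kernel of ∂_k) / (image of ∂_{k+1}):

  H_0: rank C_0 − rank ∂_1 = 9 − 8 = 1, and the invariant factors of ∂_1 are all 1, so H_0 = Z.
  H_1: rank ker ∂_1 − rank ∂_2 = (12 − 8) − 0 = 4, and there is no ∂_2, so H_1 = Z^4.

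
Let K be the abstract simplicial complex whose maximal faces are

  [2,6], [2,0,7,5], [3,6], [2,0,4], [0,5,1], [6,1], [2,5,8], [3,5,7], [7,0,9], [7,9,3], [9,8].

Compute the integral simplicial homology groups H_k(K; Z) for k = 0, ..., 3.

H_0 = Z,  H_1 = Z^3,  H_2 = 0,  H_3 = 0.

Take the total order 0 < 1 < 2 < 3 < 4 < 5 < 6 < 7 < 8 < 9 on the vertex set. Then K (dimension 3) consists of the simplices:

  0-simplices (10): [0], [1], [2], [3], [4], [5], [6], [7], [8], [9]
  1-simplices (21): [0,1], [0,2], [0,4], [0,5], [0,7], [0,9], [1,5], [1,6], [2,4], [2,5], [2,6], [2,7], [2,8], [3,5], [3,6], [3,7], [3,9], [5,7], [5,8], [7,9], [8,9]
  2-simplices (10): [0,1,5], [0,2,4], [0,2,5], [0,2,7], [0,5,7], [0,7,9], [2,5,7], [2,5,8], [3,5,7], [3,7,9]
  3-simplices (1): [0,2,5,7]

so the chain groups are C_0 ≅ Z^10, C_1 ≅ Z^21, C_2 ≅ Z^10, C_3 ≅ Z^1.

Boundary ∂_1: C_1 → C_0 is given by ∂[p,q] = [q] − [p].
The 10×21 boundary matrix has rank 9 and Smith normal form diag(1,1,1,1,1,1,1,1,1).

∂_2: C_2 → C_1 maps a triangle to the signed sum of its edges. For instance
  ∂[0,2,7] = [2,7] − [0,7] + [0,2],
  ∂[2,5,8] = [5,8] − [2,8] + [2,5].
The resulting 21×10 matrix has rank 9, and its Smith normal form has invariant factors (1,1,1,1,1,1,1,1,1).

The boundary map ∂_3: C_3 → C_2 sends each 3-simplex σ to the alternating sum Σ_i (−1)^i (σ with its i-th vertex removed). For instance
  ∂[0,2,5,7] = [2,5,7] − [0,5,7] + [0,2,7] − [0,2,5].
The 10×1 boundary matrix has rank 1 and Smith normal form diag(1).

Reading off H_k = ker ∂_k / im ∂_{k+1}:

  H_0: rank C_0 − rank ∂_1 = 10 − 9 = 1, and the invariant factors of ∂_1 are all 1, so H_0 = Z.
  H_1: rank ker ∂_1 − rank ∂_2 = (21 − 9) − 9 = 3, and the invariant factors of ∂_2 are all 1, so H_1 = Z^3.
  H_2: rank ker ∂_2 − rank ∂_3 = (10 − 9) − 1 = 0, and the invariant factors of ∂_3 are all 1, so H_2 = 0.
  H_3: rank ker ∂_3 − rank ∂_4 = (1 − 1) − 0 = 0, and there is no ∂_4, so H_3 = 0.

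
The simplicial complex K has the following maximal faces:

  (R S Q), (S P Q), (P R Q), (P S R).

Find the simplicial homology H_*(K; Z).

Order the vertices as P < Q < R < S. Listing each simplex with vertices in this order, K has dimension 2 with simplices:

  0-simplices (4): P, Q, R, S
  1-simplices (6): PQ, PR, PS, QR, QS, RS
  2-simplices (4): PQR, PQS, PRS, QRS

giving chain groups C_0 ≅ Z^4, C_1 ≅ Z^6, C_2 ≅ Z^4.

∂_1: C_1 → C_0 maps an edge to its endpoints' difference, ∂[p,q] = q − p. For instance
  ∂RS = S − R.
As a 4×6 matrix over Z this has rank 3, with invariant factors (1,1,1).

The boundary map ∂_2: C_2 → C_1 sends each 2-simplex [p,q,r] to [q,r] − [p,r] + [p,q]. For instance
  ∂PRS = RS − PS + PR,
  ∂QRS = RS − QS + QR.
As a 6×4 matrix over Z this has rank 3, with invariant factors (1,1,1).

Computing H_k = (kernel of ∂_k) / (image of ∂_{k+1}):

  H_0: rank C_0 − rank ∂_1 = 4 − 3 = 1, and the invariant factors of ∂_1 are all 1, so H_0 = Z.
  H_1: rank ker ∂_1 − rank ∂_2 = (6 − 3) − 3 = 0, and the invariant factors of ∂_2 are all 1, so H_1 = 0.
  H_2: rank ker ∂_2 − rank ∂_3 = (4 − 3) − 0 = 1, and there is no ∂_3, so H_2 = Z.

As a check, the Euler characteristic is 4 − 6 + 4 = 2, which agrees with 1 − 0 + 1 = 2.

H_0 = Z,  H_1 = 0,  H_2 = Z.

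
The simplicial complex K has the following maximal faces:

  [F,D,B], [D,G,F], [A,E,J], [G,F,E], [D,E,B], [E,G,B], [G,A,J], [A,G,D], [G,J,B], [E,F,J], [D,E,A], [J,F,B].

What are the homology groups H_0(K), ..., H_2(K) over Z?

K has 7 vertices, 18 edges, 12 triangles.
rank ∂_0 = 0, rank ∂_1 = 6 ⇒ b_0 = 7 − 0 − 6 = 1; all invariant factors of ∂_1 are 1 so no torsion. So H_0 = Z.
rank ∂_1 = 6, rank ∂_2 = 12 ⇒ b_1 = 18 − 6 − 12 = 0; ∂_2 has invariant factor(s) [2] giving torsion. So H_1 = Z/2.
rank ∂_2 = 12, rank ∂_3 = 0 ⇒ b_2 = 12 − 12 − 0 = 0. So H_2 = 0.

H_0 = Z,  H_1 = Z/2,  H_2 = 0.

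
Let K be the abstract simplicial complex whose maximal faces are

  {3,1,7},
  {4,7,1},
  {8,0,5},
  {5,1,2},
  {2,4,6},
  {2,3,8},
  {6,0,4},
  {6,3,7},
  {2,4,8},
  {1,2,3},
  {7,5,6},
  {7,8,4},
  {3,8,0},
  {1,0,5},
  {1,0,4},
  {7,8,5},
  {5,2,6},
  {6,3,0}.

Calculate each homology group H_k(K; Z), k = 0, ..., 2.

H_0 ≅ Z,  H_1 ≅ Z^2,  H_2 ≅ Z.

Take the total order 0 < 1 < 2 < 3 < 4 < 5 < 6 < 7 < 8 on the vertex set. Then K (dimension 2) consists of the simplices:

  0-simplices (9): [0], [1], [2], [3], [4], [5], [6], [7], [8]
  1-simplices (27): (27 of them)
  2-simplices (18): [0,1,4], [0,1,5], [0,3,6], [0,3,8], [0,4,6], [0,5,8], [1,2,3], [1,2,5], [1,3,7], [1,4,7], [2,3,8], [2,4,6], [2,4,8], [2,5,6], [3,6,7], [4,7,8], [5,6,7], [5,7,8]

giving chain groups C_0 ≅ Z^9, C_1 ≅ Z^27, C_2 ≅ Z^18.

∂_1: C_1 → C_0 sends each edge [p,q] (with p < q) to q − p.
This gives a 9×27 integer matrix of rank 8; reducing to Smith normal form yields diagonal entries (1,1,1,1,1,1,1,1).

∂_2: C_2 → C_1 sends each 2-simplex [p,q,r] to [q,r] − [p,r] + [p,q]. For instance
  ∂[0,1,4] = [1,4] − [0,4] + [0,1],
  ∂[5,7,8] = [7,8] − [5,8] + [5,7].
The 27×18 boundary matrix has rank 17 and Smith normal form diag(1,1,1,1,1,1,1,1,1,1,1,1,1,1,1,1,1).

Now H_k = ker ∂_k / im ∂_{k+1}, so:

  H_0: rank C_0 − rank ∂_1 = 9 − 8 = 1, and the invariant factors of ∂_1 are all 1, so H_0 ≅ Z.
  H_1: rank ker ∂_1 − rank ∂_2 = (27 − 8) − 17 = 2, and the invariant factors of ∂_2 are all 1, so H_1 ≅ Z^2.
  H_2: rank ker ∂_2 − rank ∂_3 = (18 − 17) − 0 = 1, and there is no ∂_3, so H_2 ≅ Z.

(K is a triangulation of the torus T^2.)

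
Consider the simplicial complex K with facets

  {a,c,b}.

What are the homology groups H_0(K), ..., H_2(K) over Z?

H_0 ≅ Z,  H_1 = 0,  H_2 = 0.

Fix the vertex order a < b < c and write every simplex with vertices in increasing order. Then dim K = 2 and the simplices of K are:

  0-simplices (3): a, b, c
  1-simplices (3): ab, ac, bc
  2-simplices (1): abc

giving chain groups C_0 ≅ Z^3, C_1 ≅ Z^3, C_2 ≅ Z^1.

Boundary ∂_1: C_1 → C_0 maps an edge to its endpoints' difference, ∂[p,q] = q − p.
As a 3×3 matrix over Z this has rank 2, with invariant factors (1,1).

Boundary ∂_2: C_2 → C_1 sends each 2-simplex [p,q,r] to [q,r] − [p,r] + [p,q]. For instance
  ∂abc = bc − ac + ab.
The 3×1 boundary matrix has rank 1 and Smith normal form diag(1).

Reading off H_k = ker ∂_k / im ∂_{k+1}:

  H_0: rank C_0 − rank ∂_1 = 3 − 2 = 1, and the invariant factors of ∂_1 are all 1, so H_0 = Z.
  H_1: rank ker ∂_1 − rank ∂_2 = (3 − 2) − 1 = 0, and the invariant factors of ∂_2 are all 1, so H_1 = 0.
  H_2: rank ker ∂_2 − rank ∂_3 = (1 − 1) − 0 = 0, and there is no ∂_3, so H_2 = 0.

As a check, the Euler characteristic is 3 − 3 + 1 = 1, which agrees with 1 − 0 + 0 = 1.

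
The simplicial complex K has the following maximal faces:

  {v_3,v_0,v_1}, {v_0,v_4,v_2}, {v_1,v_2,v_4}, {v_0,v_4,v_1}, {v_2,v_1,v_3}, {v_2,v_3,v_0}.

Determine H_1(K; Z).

K has 5 vertices, 9 edges, 6 triangles.
rank ∂_1 = 4, rank ∂_2 = 5 ⇒ b_1 = 9 − 4 − 5 = 0; all invariant factors of ∂_2 are 1 so no torsion. So H_1 ≅ 0.

H_1 ≅ 0.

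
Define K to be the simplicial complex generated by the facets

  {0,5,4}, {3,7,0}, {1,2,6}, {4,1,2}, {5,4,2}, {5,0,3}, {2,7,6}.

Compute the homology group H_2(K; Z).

Take the total order 0 < 1 < 2 < 3 < 4 < 5 < 6 < 7 on the vertex set. Then K (dimension 2) consists of the simplices:

  0-simplices (8): [0], [1], [2], [3], [4], [5], [6], [7]
  1-simplices (15): [0,3], [0,4], [0,5], [0,7], [1,2], [1,4], [1,6], [2,4], [2,5], [2,6], [2,7], [3,5], [3,7], [4,5], [6,7]
  2-simplices (7): [0,3,5], [0,3,7], [0,4,5], [1,2,4], [1,2,6], [2,4,5], [2,6,7]

Hence C_0 ≅ Z^8, C_1 ≅ Z^15, C_2 ≅ Z^7.

The boundary map ∂_1: C_1 → C_0 maps an edge to its endpoints' difference, ∂[p,q] = q − p. For instance
  ∂[2,4] = [4] − [2].
This gives a 8×15 integer matrix of rank 7; reducing to Smith normal form yields diagonal entries (1,1,1,1,1,1,1).

The boundary map ∂_2: C_2 → C_1 maps a triangle to the signed sum of its edges. For instance
  ∂[2,4,5] = [4,5] − [2,5] + [2,4],
  ∂[1,2,4] = [2,4] − [1,4] + [1,2].
As a 15×7 matrix over Z this has rank 7, with invariant factors (1,1,1,1,1,1,1).

Computing H_k = (kernel of ∂_k) / (image of ∂_{k+1}):

  H_2: rank ker ∂_2 − rank ∂_3 = (7 − 7) − 0 = 0, and there is no ∂_3, so H_2 = 0.

H_2 ≅ 0.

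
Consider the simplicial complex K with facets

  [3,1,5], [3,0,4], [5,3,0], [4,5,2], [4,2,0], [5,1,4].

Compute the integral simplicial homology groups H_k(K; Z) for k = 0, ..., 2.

We work with the vertex ordering 0 < 1 < 2 < 3 < 4 < 5. The simplices of K, each written with vertices in increasing order, are:

  0-simplices (6): [0], [1], [2], [3], [4], [5]
  1-simplices (12): [0,2], [0,3], [0,4], [0,5], [1,3], [1,4], [1,5], [2,4], [2,5], [3,4], [3,5], [4,5]
  2-simplices (6): [0,2,4], [0,3,4], [0,3,5], [1,3,5], [1,4,5], [2,4,5]

giving chain groups C_0 ≅ Z^6, C_1 ≅ Z^12, C_2 ≅ Z^6.

∂_1: C_1 → C_0 is given by ∂[p,q] = [q] − [p].
The resulting 6×12 matrix has rank 5, and its Smith normal form has invariant factors (1,1,1,1,1).

∂_2: C_2 → C_1 sends each 2-simplex [p,q,r] to [q,r] − [p,r] + [p,q]. For instance
  ∂[1,3,5] = [3,5] − [1,5] + [1,3],
  ∂[0,3,4] = [3,4] − [0,4] + [0,3].
The resulting 12×6 matrix has rank 6, and its Smith normal form has invariant factors (1,1,1,1,1,1).

Now H_k = ker ∂_k / im ∂_{k+1}, so:

  H_0: rank C_0 − rank ∂_1 = 6 − 5 = 1, and the invariant factors of ∂_1 are all 1, so H_0 = Z.
  H_1: rank ker ∂_1 − rank ∂_2 = (12 − 5) − 6 = 1, and the invariant factors of ∂_2 are all 1, so H_1 = Z.
  H_2: rank ker ∂_2 − rank ∂_3 = (6 − 6) − 0 = 0, and there is no ∂_3, so H_2 = 0.

As a check, the Euler characteristic is 6 − 12 + 6 = 0, which agrees with 1 − 1 + 0 = 0.

H_0 = Z,  H_1 = Z,  H_2 = 0.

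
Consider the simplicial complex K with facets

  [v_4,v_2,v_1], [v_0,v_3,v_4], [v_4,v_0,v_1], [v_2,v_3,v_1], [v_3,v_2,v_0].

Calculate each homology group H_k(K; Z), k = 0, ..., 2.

We work with the vertex ordering v_0 < v_1 < v_2 < v_3 < v_4. The simplices of K, each written with vertices in increasing order, are:

  0-simplices (5): [v_0], [v_1], [v_2], [v_3], [v_4]
  1-simplices (10): [v_0,v_1], [v_0,v_2], [v_0,v_3], [v_0,v_4], [v_1,v_2], [v_1,v_3], [v_1,v_4], [v_2,v_3], [v_2,v_4], [v_3,v_4]
  2-simplices (5): [v_0,v_1,v_4], [v_0,v_2,v_3], [v_0,v_3,v_4], [v_1,v_2,v_3], [v_1,v_2,v_4]

giving chain groups C_0 ≅ Z^5, C_1 ≅ Z^10, C_2 ≅ Z^5.

Boundary ∂_1: C_1 → C_0 maps an edge to its endpoints' difference, ∂[p,q] = q − p.
The 5×10 boundary matrix has rank 4 and Smith normal form diag(1,1,1,1).

Boundary ∂_2: C_2 → C_1 maps a triangle to the signed sum of its edges. For instance
  ∂[v_0,v_1,v_4] = [v_1,v_4] − [v_0,v_4] + [v_0,v_1],
  ∂[v_1,v_2,v_4] = [v_2,v_4] − [v_1,v_4] + [v_1,v_2].
The resulting 10×5 matrix has rank 5, and its Smith normal form has invariant factors (1,1,1,1,1).

Now H_k = ker ∂_k / im ∂_{k+1}, so:

  H_0: rank C_0 − rank ∂_1 = 5 − 4 = 1, and the invariant factors of ∂_1 are all 1, so H_0 = Z.
  H_1: rank ker ∂_1 − rank ∂_2 = (10 − 4) − 5 = 1, and the invariant factors of ∂_2 are all 1, so H_1 = Z.
  H_2: rank ker ∂_2 − rank ∂_3 = (5 − 5) − 0 = 0, and there is no ∂_3, so H_2 = 0.

H_0 = Z,  H_1 = Z,  H_2 = 0.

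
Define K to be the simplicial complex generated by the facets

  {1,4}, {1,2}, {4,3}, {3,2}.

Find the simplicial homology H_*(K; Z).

Order the vertices as 1 < 2 < 3 < 4. Listing each simplex with vertices in this order, K has dimension 1 with simplices:

  0-simplices (4): [1], [2], [3], [4]
  1-simplices (4): [1,2], [1,4], [2,3], [3,4]

Hence C_0 ≅ Z^4, C_1 ≅ Z^4.

The boundary map ∂_1: C_1 → C_0 maps an edge to its endpoints' difference, ∂[p,q] = q − p. For instance
  ∂[1,4] = [4] − [1].
This gives a 4×4 integer matrix of rank 3; reducing to Smith normal form yields diagonal entries (1,1,1).

Reading off H_k = ker ∂_k / im ∂_{k+1}:

  H_0: rank C_0 − rank ∂_1 = 4 − 3 = 1, and the invariant factors of ∂_1 are all 1, so H_0 ≅ Z.
  H_1: rank ker ∂_1 − rank ∂_2 = (4 − 3) − 0 = 1, and there is no ∂_2, so H_1 ≅ Z.

As a check, the Euler characteristic is 4 − 4 = 0, which agrees with 1 − 1 = 0.

H_0 = Z,  H_1 = Z.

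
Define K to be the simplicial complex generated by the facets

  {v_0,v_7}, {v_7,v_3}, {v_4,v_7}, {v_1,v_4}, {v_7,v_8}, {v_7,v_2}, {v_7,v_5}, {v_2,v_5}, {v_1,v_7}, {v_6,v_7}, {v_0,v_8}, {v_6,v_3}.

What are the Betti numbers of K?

Take the total order v_0 < v_1 < v_2 < v_3 < v_4 < v_5 < v_6 < v_7 < v_8 on the vertex set. Then K (dimension 1) consists of the simplices:

  0-simplices (9): [v_0], [v_1], [v_2], [v_3], [v_4], [v_5], [v_6], [v_7], [v_8]
  1-simplices (12): [v_0,v_7], [v_0,v_8], [v_1,v_4], [v_1,v_7], [v_2,v_5], [v_2,v_7], [v_3,v_6], [v_3,v_7], [v_4,v_7], [v_5,v_7], [v_6,v_7], [v_7,v_8]

giving chain groups C_0 ≅ Z^9, C_1 ≅ Z^12.

Boundary ∂_1: C_1 → C_0 maps an edge to its endpoints' difference, ∂[p,q] = q − p.
As a 9×12 matrix over Z this has rank 8, with invariant factors (1,1,1,1,1,1,1,1).

Now H_k = ker ∂_k / im ∂_{k+1}, so:

  H_0: rank C_0 − rank ∂_1 = 9 − 8 = 1, and the invariant factors of ∂_1 are all 1, so H_0 ≅ Z.
  H_1: rank ker ∂_1 − rank ∂_2 = (12 − 8) − 0 = 4, and there is no ∂_2, so H_1 ≅ Z^4.

(K is a triangulation of a wedge of 4 circles.)

Hence the Betti numbers are b_0 = 1, b_1 = 4.

b_0 = 1, b_1 = 4.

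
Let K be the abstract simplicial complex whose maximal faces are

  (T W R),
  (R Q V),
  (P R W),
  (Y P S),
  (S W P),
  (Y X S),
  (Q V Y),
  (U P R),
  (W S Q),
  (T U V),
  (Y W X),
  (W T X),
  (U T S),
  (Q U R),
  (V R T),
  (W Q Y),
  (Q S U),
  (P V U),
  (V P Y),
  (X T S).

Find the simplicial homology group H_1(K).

We work with the vertex ordering P < Q < R < S < T < U < V < W < X < Y. The simplices of K, each written with vertices in increasing order, are:

  0-simplices (10): P, Q, R, S, T, U, V, W, X, Y
  1-simplices (30): PR, PS, PU, PV, PW, PY, QR, QS, QU, QV, QW, QY, RT, RU, RV, RW, ST, SU, SW, SX, SY, TU, TV, TW, TX, UV, VY, WX, WY, XY
  2-simplices (20): PRU, PRW, PSW, PSY, PUV, PVY, QRU, QRV, QSU, QSW, QVY, QWY, RTV, RTW, STU, STX, SXY, TUV, TWX, WXY

so the chain groups are C_0 ≅ Z^10, C_1 ≅ Z^30, C_2 ≅ Z^20.

∂_1: C_1 → C_0 maps an edge to its endpoints' difference, ∂[p,q] = q − p.
The 10×30 boundary matrix has rank 9 and Smith normal form diag(1,1,1,1,1,1,1,1,1).

The boundary map ∂_2: C_2 → C_1 sends each 2-simplex [p,q,r] to [q,r] − [p,r] + [p,q]. For instance
  ∂QWY = WY − QY + QW,
  ∂RTV = TV − RV + RT.
The resulting 30×20 matrix has rank 20, and its Smith normal form has invariant factors (1,1,1,1,1,1,1,1,1,1,1,1,1,1,1,1,1,1,1,2).

Computing H_k = (kernel of ∂_k) / (image of ∂_{k+1}):

  H_1: rank ker ∂_1 − rank ∂_2 = (30 − 9) − 20 = 1, and ∂_2 has invariant factor 2 > 1, so H_1 = Z ⊕ Z/2.

(K is a triangulation of the Klein bottle.)

H_1 = Z ⊕ Z/2.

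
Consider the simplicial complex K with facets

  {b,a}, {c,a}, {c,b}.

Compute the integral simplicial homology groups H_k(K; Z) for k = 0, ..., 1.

H_0 ≅ Z,  H_1 ≅ Z.

Order the vertices as a < b < c. Listing each simplex with vertices in this order, K has dimension 1 with simplices:

  0-simplices (3): a, b, c
  1-simplices (3): ab, ac, bc

so the chain groups are C_0 ≅ Z^3, C_1 ≅ Z^3.

Boundary ∂_1: C_1 → C_0 sends each edge [p,q] (with p < q) to q − p. For instance
  ∂ab = b − a.
The resulting 3×3 matrix has rank 2, and its Smith normal form has invariant factors (1,1).

Computing H_k = (kernel of ∂_k) / (image of ∂_{k+1}):

  H_0: rank C_0 − rank ∂_1 = 3 − 2 = 1, and the invariant factors of ∂_1 are all 1, so H_0 = Z.
  H_1: rank ker ∂_1 − rank ∂_2 = (3 − 2) − 0 = 1, and there is no ∂_2, so H_1 = Z.

As a check, the Euler characteristic is 3 − 3 = 0, which agrees with 1 − 1 = 0.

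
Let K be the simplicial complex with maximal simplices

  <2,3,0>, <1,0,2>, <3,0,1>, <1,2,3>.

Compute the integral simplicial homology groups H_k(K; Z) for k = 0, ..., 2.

Fix the vertex order 0 < 1 < 2 < 3 and write every simplex with vertices in increasing order. Then dim K = 2 and the simplices of K are:

  0-simplices (4): [0], [1], [2], [3]
  1-simplices (6): [0,1], [0,2], [0,3], [1,2], [1,3], [2,3]
  2-simplices (4): [0,1,2], [0,1,3], [0,2,3], [1,2,3]

so the chain groups are C_0 ≅ Z^4, C_1 ≅ Z^6, C_2 ≅ Z^4.

The boundary map ∂_1: C_1 → C_0 sends each edge [p,q] (with p < q) to q − p. For instance
  ∂[1,2] = [2] − [1].
The 4×6 boundary matrix has rank 3 and Smith normal form diag(1,1,1).

Boundary ∂_2: C_2 → C_1 maps a triangle to the signed sum of its edges. For instance
  ∂[0,1,2] = [1,2] − [0,2] + [0,1],
  ∂[1,2,3] = [2,3] − [1,3] + [1,2].
The resulting 6×4 matrix has rank 3, and its Smith normal form has invariant factors (1,1,1).

Reading off H_k = ker ∂_k / im ∂_{k+1}:

  H_0: rank C_0 − rank ∂_1 = 4 − 3 = 1, and the invariant factors of ∂_1 are all 1, so H_0 ≅ Z.
  H_1: rank ker ∂_1 − rank ∂_2 = (6 − 3) − 3 = 0, and the invariant factors of ∂_2 are all 1, so H_1 ≅ 0.
  H_2: rank ker ∂_2 − rank ∂_3 = (4 − 3) − 0 = 1, and there is no ∂_3, so H_2 ≅ Z.

As a check, the Euler characteristic is 4 − 6 + 4 = 2, which agrees with 1 − 0 + 1 = 2.
(K is a triangulation of the 2-sphere S^2.)

H_0 = Z,  H_1 = 0,  H_2 = Z.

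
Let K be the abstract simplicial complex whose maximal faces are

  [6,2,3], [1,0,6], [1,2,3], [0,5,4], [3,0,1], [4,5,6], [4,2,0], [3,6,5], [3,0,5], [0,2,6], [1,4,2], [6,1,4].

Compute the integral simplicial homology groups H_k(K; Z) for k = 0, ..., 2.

H_0 = Z,  H_1 = Z/2Z,  H_2 = 0.

Fix the vertex order 0 < 1 < 2 < 3 < 4 < 5 < 6 and write every simplex with vertices in increasing order. Then dim K = 2 and the simplices of K are:

  0-simplices (7): [0], [1], [2], [3], [4], [5], [6]
  1-simplices (18): [0,1], [0,2], [0,3], [0,4], [0,5], [0,6], [1,2], [1,3], [1,4], [1,6], [2,3], [2,4], [2,6], [3,5], [3,6], [4,5], [4,6], [5,6]
  2-simplices (12): [0,1,3], [0,1,6], [0,2,4], [0,2,6], [0,3,5], [0,4,5], [1,2,3], [1,2,4], [1,4,6], [2,3,6], [3,5,6], [4,5,6]

Hence C_0 ≅ Z^7, C_1 ≅ Z^18, C_2 ≅ Z^12.

The boundary map ∂_1: C_1 → C_0 sends each edge [p,q] (with p < q) to q − p.
The 7×18 boundary matrix has rank 6 and Smith normal form diag(1,1,1,1,1,1).

Boundary ∂_2: C_2 → C_1 acts by ∂[p,q,r] = [q,r] − [p,r] + [p,q]. For instance
  ∂[0,1,3] = [1,3] − [0,3] + [0,1],
  ∂[1,4,6] = [4,6] − [1,6] + [1,4].
The 18×12 boundary matrix has rank 12 and Smith normal form diag(1,1,1,1,1,1,1,1,1,1,1,2).

Reading off H_k = ker ∂_k / im ∂_{k+1}:

  H_0: rank C_0 − rank ∂_1 = 7 − 6 = 1, and the invariant factors of ∂_1 are all 1, so H_0 ≅ Z.
  H_1: rank ker ∂_1 − rank ∂_2 = (18 − 6) − 12 = 0, and ∂_2 has invariant factor 2 > 1, so H_1 ≅ Z/2Z.
  H_2: rank ker ∂_2 − rank ∂_3 = (12 − 12) − 0 = 0, and there is no ∂_3, so H_2 ≅ 0.

As a check, the Euler characteristic is 7 − 18 + 12 = 1, which agrees with 1 − 0 + 0 = 1.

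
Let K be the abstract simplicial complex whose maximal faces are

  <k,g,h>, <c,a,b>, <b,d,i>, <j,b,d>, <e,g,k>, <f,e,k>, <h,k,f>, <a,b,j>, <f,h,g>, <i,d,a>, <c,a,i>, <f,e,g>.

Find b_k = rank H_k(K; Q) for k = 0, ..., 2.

Fix the vertex order a < b < c < d < e < f < g < h < i < j < k and write every simplex with vertices in increasing order. Then dim K = 2 and the simplices of K are:

  0-simplices (11): a, b, c, d, e, f, g, h, i, j, k
  1-simplices (21): ab, ac, ad, ai, aj, bc, bd, bi, bj, ci, di, dj, ef, eg, ek, fg, fh, fk, gh, gk, hk
  2-simplices (12): abc, abj, aci, adi, bdi, bdj, efg, efk, egk, fgh, fhk, ghk

giving chain groups C_0 ≅ Z^11, C_1 ≅ Z^21, C_2 ≅ Z^12.

∂_1: C_1 → C_0 maps an edge to its endpoints' difference, ∂[p,q] = q − p. For instance
  ∂aj = j − a.
This gives a 11×21 integer matrix of rank 9; reducing to Smith normal form yields diagonal entries (1,1,1,1,1,1,1,1,1).

Boundary ∂_2: C_2 → C_1 sends each 2-simplex [p,q,r] to [q,r] − [p,r] + [p,q]. For instance
  ∂efg = fg − eg + ef,
  ∂abc = bc − ac + ab.
The resulting 21×12 matrix has rank 11, and its Smith normal form has invariant factors (1,1,1,1,1,1,1,1,1,1,1).

Computing H_k = (kernel of ∂_k) / (image of ∂_{k+1}):

  H_0: rank C_0 − rank ∂_1 = 11 − 9 = 2, and the invariant factors of ∂_1 are all 1, so H_0 = Z^2.
  H_1: rank ker ∂_1 − rank ∂_2 = (21 − 9) − 11 = 1, and the invariant factors of ∂_2 are all 1, so H_1 = Z.
  H_2: rank ker ∂_2 − rank ∂_3 = (12 − 11) − 0 = 1, and there is no ∂_3, so H_2 = Z.

Hence the Betti numbers are b_0 = 2, b_1 = 1, b_2 = 1.

b_0 = 2, b_1 = 1, b_2 = 1.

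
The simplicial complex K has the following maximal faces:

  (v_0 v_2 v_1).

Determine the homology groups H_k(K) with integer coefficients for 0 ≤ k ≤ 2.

H_0 ≅ Z,  H_1 = 0,  H_2 = 0.

Order the vertices as v_0 < v_1 < v_2. Listing each simplex with vertices in this order, K has dimension 2 with simplices:

  0-simplices (3): [v_0], [v_1], [v_2]
  1-simplices (3): [v_0,v_1], [v_0,v_2], [v_1,v_2]
  2-simplices (1): [v_0,v_1,v_2]

giving chain groups C_0 ≅ Z^3, C_1 ≅ Z^3, C_2 ≅ Z^1.

∂_1: C_1 → C_0 maps an edge to its endpoints' difference, ∂[p,q] = q − p.
This gives a 3×3 integer matrix of rank 2; reducing to Smith normal form yields diagonal entries (1,1).

∂_2: C_2 → C_1 sends each 2-simplex [p,q,r] to [q,r] − [p,r] + [p,q]. For instance
  ∂[v_0,v_1,v_2] = [v_1,v_2] − [v_0,v_2] + [v_0,v_1].
The resulting 3×1 matrix has rank 1, and its Smith normal form has invariant factors (1).

Reading off H_k = ker ∂_k / im ∂_{k+1}:

  H_0: rank C_0 − rank ∂_1 = 3 − 2 = 1, and the invariant factors of ∂_1 are all 1, so H_0 = Z.
  H_1: rank ker ∂_1 − rank ∂_2 = (3 − 2) − 1 = 0, and the invariant factors of ∂_2 are all 1, so H_1 = 0.
  H_2: rank ker ∂_2 − rank ∂_3 = (1 − 1) − 0 = 0, and there is no ∂_3, so H_2 = 0.

As a check, the Euler characteristic is 3 − 3 + 1 = 1, which agrees with 1 − 0 + 0 = 1.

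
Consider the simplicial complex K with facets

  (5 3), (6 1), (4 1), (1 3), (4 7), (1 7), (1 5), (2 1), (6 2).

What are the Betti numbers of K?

b_0 = 1, b_1 = 3.

Take the total order 1 < 2 < 3 < 4 < 5 < 6 < 7 on the vertex set. Then K (dimension 1) consists of the simplices:

  0-simplices (7): [1], [2], [3], [4], [5], [6], [7]
  1-simplices (9): [1,2], [1,3], [1,4], [1,5], [1,6], [1,7], [2,6], [3,5], [4,7]

so the chain groups are C_0 ≅ Z^7, C_1 ≅ Z^9.

Boundary ∂_1: C_1 → C_0 is given by ∂[p,q] = [q] − [p].
The resulting 7×9 matrix has rank 6, and its Smith normal form has invariant factors (1,1,1,1,1,1).

From H_k ≅ ker(∂_k) / im(∂_{k+1}) we obtain:

  H_0: rank C_0 − rank ∂_1 = 7 − 6 = 1, and the invariant factors of ∂_1 are all 1, so H_0 = Z.
  H_1: rank ker ∂_1 − rank ∂_2 = (9 − 6) − 0 = 3, and there is no ∂_2, so H_1 = Z^3.

Hence the Betti numbers are b_0 = 1, b_1 = 3.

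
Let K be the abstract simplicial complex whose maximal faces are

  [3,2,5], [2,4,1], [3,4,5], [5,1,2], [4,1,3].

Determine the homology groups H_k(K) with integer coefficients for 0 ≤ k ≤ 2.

K has 5 vertices, 10 edges, 5 triangles.
rank ∂_0 = 0, rank ∂_1 = 4 ⇒ b_0 = 5 − 0 − 4 = 1; all invariant factors of ∂_1 are 1 so no torsion. So H_0 = Z.
rank ∂_1 = 4, rank ∂_2 = 5 ⇒ b_1 = 10 − 4 − 5 = 1; all invariant factors of ∂_2 are 1 so no torsion. So H_1 = Z.
rank ∂_2 = 5, rank ∂_3 = 0 ⇒ b_2 = 5 − 5 − 0 = 0. So H_2 = 0.

H_0 = Z,  H_1 = Z,  H_2 = 0.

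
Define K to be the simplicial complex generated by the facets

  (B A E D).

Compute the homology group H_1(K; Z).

K has 4 vertices, 6 edges, 4 triangles, 1 3-simplex.
rank ∂_1 = 3, rank ∂_2 = 3 ⇒ b_1 = 6 − 3 − 3 = 0; all invariant factors of ∂_2 are 1 so no torsion. So H_1 ≅ 0.

H_1 = 0.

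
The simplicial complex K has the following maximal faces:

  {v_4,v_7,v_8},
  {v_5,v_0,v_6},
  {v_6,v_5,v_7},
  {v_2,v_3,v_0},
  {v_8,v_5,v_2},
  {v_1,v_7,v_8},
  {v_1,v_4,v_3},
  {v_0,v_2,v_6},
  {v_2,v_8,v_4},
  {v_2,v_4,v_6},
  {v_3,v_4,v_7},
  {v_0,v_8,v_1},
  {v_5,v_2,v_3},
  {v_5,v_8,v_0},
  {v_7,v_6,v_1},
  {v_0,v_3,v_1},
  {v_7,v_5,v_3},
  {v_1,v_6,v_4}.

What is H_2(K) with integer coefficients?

H_2 ≅ 0.

Take the total order v_0 < v_1 < v_2 < v_3 < v_4 < v_5 < v_6 < v_7 < v_8 on the vertex set. Then K (dimension 2) consists of the simplices:

  0-simplices (9): [v_0], [v_1], [v_2], [v_3], [v_4], [v_5], [v_6], [v_7], [v_8]
  1-simplices (27): (27 of them)
  2-simplices (18): (18 of them)

so the chain groups are C_0 ≅ Z^9, C_1 ≅ Z^27, C_2 ≅ Z^18.

The boundary map ∂_1: C_1 → C_0 sends each edge [p,q] (with p < q) to q − p.
This gives a 9×27 integer matrix of rank 8; reducing to Smith normal form yields diagonal entries (1,1,1,1,1,1,1,1).

Boundary ∂_2: C_2 → C_1 sends each 2-simplex [p,q,r] to [q,r] − [p,r] + [p,q]. For instance
  ∂[v_1,v_3,v_4] = [v_3,v_4] − [v_1,v_4] + [v_1,v_3],
  ∂[v_0,v_2,v_6] = [v_2,v_6] − [v_0,v_6] + [v_0,v_2].
The 27×18 boundary matrix has rank 18 and Smith normal form diag(1,1,1,1,1,1,1,1,1,1,1,1,1,1,1,1,1,2).

Reading off H_k = ker ∂_k / im ∂_{k+1}:

  H_2: rank ker ∂_2 − rank ∂_3 = (18 − 18) − 0 = 0, and there is no ∂_3, so H_2 = 0.

(K is a triangulation of the Klein bottle.)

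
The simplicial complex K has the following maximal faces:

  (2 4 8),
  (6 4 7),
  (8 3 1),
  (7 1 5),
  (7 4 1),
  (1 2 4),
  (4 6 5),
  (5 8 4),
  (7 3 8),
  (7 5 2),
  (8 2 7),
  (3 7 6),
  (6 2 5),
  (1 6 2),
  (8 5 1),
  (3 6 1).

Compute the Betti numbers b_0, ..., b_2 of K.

Order the vertices as 1 < 2 < 3 < 4 < 5 < 6 < 7 < 8. Listing each simplex with vertices in this order, K has dimension 2 with simplices:

  0-simplices (8): [1], [2], [3], [4], [5], [6], [7], [8]
  1-simplices (24): (24 of them)
  2-simplices (16): [1,2,4], [1,2,6], [1,3,6], [1,3,8], [1,4,7], [1,5,7], [1,5,8], [2,4,8], [2,5,6], [2,5,7], [2,7,8], [3,6,7], [3,7,8], [4,5,6], [4,5,8], [4,6,7]

giving chain groups C_0 ≅ Z^8, C_1 ≅ Z^24, C_2 ≅ Z^16.

The boundary map ∂_1: C_1 → C_0 is given by ∂[p,q] = [q] − [p]. For instance
  ∂[1,5] = [5] − [1].
As a 8×24 matrix over Z this has rank 7, with invariant factors (1,1,1,1,1,1,1).

The boundary map ∂_2: C_2 → C_1 acts by ∂[p,q,r] = [q,r] − [p,r] + [p,q]. For instance
  ∂[1,3,8] = [3,8] − [1,8] + [1,3],
  ∂[3,7,8] = [7,8] − [3,8] + [3,7].
As a 24×16 matrix over Z this has rank 15, with invariant factors (1,1,1,1,1,1,1,1,1,1,1,1,1,1,1).

Reading off H_k = ker ∂_k / im ∂_{k+1}:

  H_0: rank C_0 − rank ∂_1 = 8 − 7 = 1, and the invariant factors of ∂_1 are all 1, so H_0 ≅ Z.
  H_1: rank ker ∂_1 − rank ∂_2 = (24 − 7) − 15 = 2, and the invariant factors of ∂_2 are all 1, so H_1 ≅ Z^2.
  H_2: rank ker ∂_2 − rank ∂_3 = (16 − 15) − 0 = 1, and there is no ∂_3, so H_2 ≅ Z.

As a check, the Euler characteristic is 8 − 24 + 16 = 0, which agrees with 1 − 2 + 1 = 0.
(K is a triangulation of the torus T^2.)

Hence the Betti numbers are b_0 = 1, b_1 = 2, b_2 = 1.

b_0 = 1, b_1 = 2, b_2 = 1.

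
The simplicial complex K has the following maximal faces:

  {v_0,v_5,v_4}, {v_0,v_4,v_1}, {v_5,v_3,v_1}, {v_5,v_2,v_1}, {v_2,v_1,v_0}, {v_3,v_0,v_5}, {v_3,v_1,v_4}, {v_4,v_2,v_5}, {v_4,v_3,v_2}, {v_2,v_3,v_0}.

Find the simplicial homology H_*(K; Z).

H_0 ≅ Z,  H_1 ≅ Z/2,  H_2 = 0.

Order the vertices as v_0 < v_1 < v_2 < v_3 < v_4 < v_5. Listing each simplex with vertices in this order, K has dimension 2 with simplices:

  0-simplices (6): [v_0], [v_1], [v_2], [v_3], [v_4], [v_5]
  1-simplices (15): (15 of them)
  2-simplices (10): [v_0,v_1,v_2], [v_0,v_1,v_4], [v_0,v_2,v_3], [v_0,v_3,v_5], [v_0,v_4,v_5], [v_1,v_2,v_5], [v_1,v_3,v_4], [v_1,v_3,v_5], [v_2,v_3,v_4], [v_2,v_4,v_5]

giving chain groups C_0 ≅ Z^6, C_1 ≅ Z^15, C_2 ≅ Z^10.

The boundary map ∂_1: C_1 → C_0 maps an edge to its endpoints' difference, ∂[p,q] = q − p.
The resulting 6×15 matrix has rank 5, and its Smith normal form has invariant factors (1,1,1,1,1).

The boundary map ∂_2: C_2 → C_1 sends each 2-simplex [p,q,r] to [q,r] − [p,r] + [p,q]. For instance
  ∂[v_0,v_1,v_2] = [v_1,v_2] − [v_0,v_2] + [v_0,v_1],
  ∂[v_1,v_2,v_5] = [v_2,v_5] − [v_1,v_5] + [v_1,v_2].
This gives a 15×10 integer matrix of rank 10; reducing to Smith normal form yields diagonal entries (1,1,1,1,1,1,1,1,1,2).

Reading off H_k = ker ∂_k / im ∂_{k+1}:

  H_0: rank C_0 − rank ∂_1 = 6 − 5 = 1, and the invariant factors of ∂_1 are all 1, so H_0 ≅ Z.
  H_1: rank ker ∂_1 − rank ∂_2 = (15 − 5) − 10 = 0, and ∂_2 has invariant factor 2 > 1, so H_1 ≅ Z/2.
  H_2: rank ker ∂_2 − rank ∂_3 = (10 − 10) − 0 = 0, and there is no ∂_3, so H_2 ≅ 0.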